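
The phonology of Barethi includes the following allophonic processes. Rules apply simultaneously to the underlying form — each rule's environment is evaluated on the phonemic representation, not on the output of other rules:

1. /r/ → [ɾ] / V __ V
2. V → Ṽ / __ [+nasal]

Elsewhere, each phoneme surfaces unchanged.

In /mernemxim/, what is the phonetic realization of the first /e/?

/e/ (between /m/ and /r/): rule 2 targets it, but not before a nasal consonant → unchanged [e].

[e]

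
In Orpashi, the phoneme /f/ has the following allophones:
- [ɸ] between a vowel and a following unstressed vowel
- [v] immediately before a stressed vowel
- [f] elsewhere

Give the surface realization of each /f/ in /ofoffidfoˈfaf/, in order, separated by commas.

Occurrence 1 (position 2): between a vowel and a following unstressed vowel → [ɸ].
Occurrence 2 (position 4): no conditioning environment matches → elsewhere allophone [f].
Occurrence 3 (position 5): no conditioning environment matches → elsewhere allophone [f].
Occurrence 4 (position 8): no conditioning environment matches → elsewhere allophone [f].
Occurrence 5 (position 10): immediately before a stressed vowel → [v].
Occurrence 6 (position 12): no conditioning environment matches → elsewhere allophone [f].

[ɸ], [f], [f], [f], [v], [f]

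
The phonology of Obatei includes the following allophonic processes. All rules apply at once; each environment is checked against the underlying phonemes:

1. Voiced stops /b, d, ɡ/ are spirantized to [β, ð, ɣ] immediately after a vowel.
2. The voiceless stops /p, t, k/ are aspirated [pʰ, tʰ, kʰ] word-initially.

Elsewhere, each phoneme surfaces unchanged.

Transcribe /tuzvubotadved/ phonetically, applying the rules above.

[tʰuzvuβotaðveð]

/t/ — word-initial, word-initially — surfaces as [tʰ] (rule 2).
/b/ (between /u/ and /o/) occurs immediately after a vowel → [β] by rule 1.
/t/ (between /o/ and /a/): rule 2 targets it, but not word-initially → unchanged [t].
/d/ (between /a/ and /v/) occurs immediately after a vowel → [ð] by rule 1.
/d/ meets the environment for rule 1 (immediately after a vowel) → [ð].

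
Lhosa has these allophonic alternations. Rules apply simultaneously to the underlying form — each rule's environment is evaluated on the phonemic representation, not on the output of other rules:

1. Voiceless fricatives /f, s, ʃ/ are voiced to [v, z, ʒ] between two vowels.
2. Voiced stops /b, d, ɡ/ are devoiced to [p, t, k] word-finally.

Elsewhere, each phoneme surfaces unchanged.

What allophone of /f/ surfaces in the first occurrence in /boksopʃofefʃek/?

[v]

/f/ (between /o/ and /e/) occurs between two vowels → [v] by rule 1.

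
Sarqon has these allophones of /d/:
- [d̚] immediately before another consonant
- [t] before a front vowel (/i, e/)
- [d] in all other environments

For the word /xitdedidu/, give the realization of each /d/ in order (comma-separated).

[t], [t], [d]

Occurrence 1 (position 4): before a front vowel (/i, e/) → [t].
Occurrence 2 (position 6): before a front vowel (/i, e/) → [t].
Occurrence 3 (position 8): no conditioning environment matches → elsewhere allophone [d].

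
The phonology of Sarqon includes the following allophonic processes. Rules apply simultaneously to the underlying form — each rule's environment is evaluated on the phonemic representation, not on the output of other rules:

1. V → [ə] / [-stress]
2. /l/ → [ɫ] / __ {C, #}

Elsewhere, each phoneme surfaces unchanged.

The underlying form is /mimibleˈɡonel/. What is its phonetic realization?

[məməbləˈɡonəɫ]

/m/ (word-initial) is unaffected → [m].
/i/ meets the environment for rule 1 (in an unstressed syllable) → [ə].
/m/ stays [m].
/i/ — between /m/ and /b/, in an unstressed syllable — surfaces as [ə] (rule 1).
/b/ (between /i/ and /l/) is unaffected → [b].
/l/ (between /b/ and /e/) is in the target of rule 2 but the environment (word-finally or immediately before a consonant) is not met → [l].
Rule 1 applies to /e/ (between /l/ and /ɡ/: in an unstressed syllable) → [ə].
/ɡ/ — not in any rule's target class → [ɡ].
/o/ (between /ɡ/ and /n/) is in the target of rule 1 but the environment (in an unstressed syllable) is not met → [o].
/n/ (between /o/ and /e/) is unaffected → [n].
Rule 1 applies to /e/ (between /n/ and /l/: in an unstressed syllable) → [ə].
/l/ (word-final) occurs word-finally or immediately before a consonant → [ɫ] by rule 2.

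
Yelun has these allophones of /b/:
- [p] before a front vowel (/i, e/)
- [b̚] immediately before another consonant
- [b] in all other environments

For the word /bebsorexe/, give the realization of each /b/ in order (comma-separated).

[p], [b̚]

Occurrence 1 (position 1): before a front vowel (/i, e/) → [p].
Occurrence 2 (position 3): immediately before another consonant → [b̚].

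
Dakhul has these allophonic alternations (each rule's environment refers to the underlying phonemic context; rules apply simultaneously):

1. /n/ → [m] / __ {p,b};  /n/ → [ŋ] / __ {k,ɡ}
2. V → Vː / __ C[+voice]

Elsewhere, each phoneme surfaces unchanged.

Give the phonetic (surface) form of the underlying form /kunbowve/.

[kuːmboːwve]

/k/ — not in any rule's target class → [k].
/u/ — between /k/ and /n/, before a voiced consonant — surfaces as [uː] (rule 2).
/n/ — between /u/ and /b/, before a labial or velar stop — surfaces as [m] (rule 1).
/b/ — not in any rule's target class → [b].
/o/ meets the environment for rule 2 (before a voiced consonant) → [oː].
/w/ — not in any rule's target class → [w].
/v/ (between /w/ and /e/) is unaffected → [v].
/e/ (word-final): rule 2 targets it, but not before a voiced consonant → unchanged [e].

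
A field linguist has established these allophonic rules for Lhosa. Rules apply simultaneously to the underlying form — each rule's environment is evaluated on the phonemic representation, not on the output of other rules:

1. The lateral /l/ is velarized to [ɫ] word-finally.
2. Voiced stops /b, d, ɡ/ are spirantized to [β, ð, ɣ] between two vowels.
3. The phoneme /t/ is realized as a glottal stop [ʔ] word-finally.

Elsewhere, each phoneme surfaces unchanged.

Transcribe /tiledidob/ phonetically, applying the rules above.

/t/ (word-initial) is in the target of rule 3 but the environment (word-finally) is not met → [t].
/i/ — not in any rule's target class → [i].
/l/ (between /i/ and /e/): rule 1 targets it, but not word-finally → unchanged [l].
/e/ stays [e].
/d/ meets the environment for rule 2 (between two vowels) → [ð].
/i/ stays [i].
Rule 2 applies to /d/ (between /i/ and /o/: between two vowels) → [ð].
/o/ (between /d/ and /b/): no rule targets it → [o].
/b/ (word-final) is in the target of rule 2 but the environment (between two vowels) is not met → [b].

[tileðiðob]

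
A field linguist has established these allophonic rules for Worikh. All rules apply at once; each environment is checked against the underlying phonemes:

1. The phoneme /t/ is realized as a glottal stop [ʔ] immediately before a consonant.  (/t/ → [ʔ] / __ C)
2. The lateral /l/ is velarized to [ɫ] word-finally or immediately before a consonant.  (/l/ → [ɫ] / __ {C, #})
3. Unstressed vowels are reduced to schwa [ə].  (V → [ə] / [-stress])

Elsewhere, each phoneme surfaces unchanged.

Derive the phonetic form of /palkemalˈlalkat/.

[pəɫkəməɫˈlaɫkət]

/p/ stays [p].
/a/ meets the environment for rule 3 (in an unstressed syllable) → [ə].
Rule 2 applies to /l/ (between /a/ and /k/: word-finally or immediately before a consonant) → [ɫ].
/k/ stays [k].
/e/ — between /k/ and /m/, in an unstressed syllable — surfaces as [ə] (rule 3).
/m/ stays [m].
/a/ (between /m/ and /l/): in an unstressed syllable, so rule 3 applies → [ə].
/l/ meets the environment for rule 2 (word-finally or immediately before a consonant) → [ɫ].
/l/ (between /l/ and /a/) is in the target of rule 2 but the environment (word-finally or immediately before a consonant) is not met → [l].
/a/ (between /l/ and /l/) is in the target of rule 3 but the environment (in an unstressed syllable) is not met → [a].
/l/ (between /a/ and /k/) occurs word-finally or immediately before a consonant → [ɫ] by rule 2.
/k/ (between /l/ and /a/): no rule targets it → [k].
Rule 3 applies to /a/ (between /k/ and /t/: in an unstressed syllable) → [ə].
/t/ (word-final): rule 1 targets it, but not immediately before a consonant → unchanged [t].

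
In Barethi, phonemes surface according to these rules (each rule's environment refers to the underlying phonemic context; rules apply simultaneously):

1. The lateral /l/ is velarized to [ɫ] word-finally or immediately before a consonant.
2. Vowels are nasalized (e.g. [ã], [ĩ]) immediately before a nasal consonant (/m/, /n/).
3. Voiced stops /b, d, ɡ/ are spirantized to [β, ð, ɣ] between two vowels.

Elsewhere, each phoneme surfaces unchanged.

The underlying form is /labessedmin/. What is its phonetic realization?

[laβessedmĩn]

/l/ (word-initial): rule 1 targets it, but not word-finally or immediately before a consonant → unchanged [l].
/a/ (between /l/ and /b/): rule 2 targets it, but not before a nasal consonant → unchanged [a].
/b/ meets the environment for rule 3 (between two vowels) → [β].
/e/ (between /b/ and /s/) fails the environment for rule 2, so it stays [e].
/s/ (between /e/ and /s/) is unaffected → [s].
/s/ — not in any rule's target class → [s].
/e/ (between /s/ and /d/) is in the target of rule 2 but the environment (before a nasal consonant) is not met → [e].
/d/ (between /e/ and /m/): rule 3 targets it, but not between two vowels → unchanged [d].
/m/ stays [m].
/i/ meets the environment for rule 2 (before a nasal consonant) → [ĩ].
/n/ stays [n].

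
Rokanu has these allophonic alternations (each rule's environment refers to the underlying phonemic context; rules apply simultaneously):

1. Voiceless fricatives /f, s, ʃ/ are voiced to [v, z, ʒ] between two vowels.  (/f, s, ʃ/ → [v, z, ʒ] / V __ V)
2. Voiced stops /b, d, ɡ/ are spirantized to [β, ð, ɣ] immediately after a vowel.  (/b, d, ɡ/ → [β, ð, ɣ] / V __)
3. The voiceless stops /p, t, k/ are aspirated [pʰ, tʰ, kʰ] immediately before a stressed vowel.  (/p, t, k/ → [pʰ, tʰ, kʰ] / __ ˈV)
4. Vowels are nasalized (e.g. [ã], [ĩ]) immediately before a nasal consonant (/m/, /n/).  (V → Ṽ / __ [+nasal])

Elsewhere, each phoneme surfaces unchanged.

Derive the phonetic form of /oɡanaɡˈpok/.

[oɣãnaɣˈpʰok]

/o/ (word-initial) fails the environment for rule 4, so it stays [o].
/ɡ/ — between /o/ and /a/, immediately after a vowel — surfaces as [ɣ] (rule 2).
/a/ (between /ɡ/ and /n/): before a nasal consonant, so rule 4 applies → [ã].
/n/ (between /a/ and /a/) is unaffected → [n].
/a/ — between /n/ and /ɡ/; rule 4 does not apply here → [a].
Rule 2 applies to /ɡ/ (between /a/ and /p/: immediately after a vowel) → [ɣ].
/p/ (between /ɡ/ and /o/) occurs immediately before a stressed vowel → [pʰ] by rule 3.
/o/ — between /p/ and /k/; rule 4 does not apply here → [o].
/k/ (word-final) is in the target of rule 3 but the environment (immediately before a stressed vowel) is not met → [k].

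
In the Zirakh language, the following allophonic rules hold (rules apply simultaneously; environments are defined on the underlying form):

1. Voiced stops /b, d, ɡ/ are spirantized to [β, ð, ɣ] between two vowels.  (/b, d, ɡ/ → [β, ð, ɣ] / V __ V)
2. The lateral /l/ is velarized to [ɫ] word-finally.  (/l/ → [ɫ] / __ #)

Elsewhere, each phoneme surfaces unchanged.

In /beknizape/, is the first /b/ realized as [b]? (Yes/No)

/b/ (word-initial) fails the environment for rule 1, so it stays [b].
The actual realization is [b], which matches [b].

Yes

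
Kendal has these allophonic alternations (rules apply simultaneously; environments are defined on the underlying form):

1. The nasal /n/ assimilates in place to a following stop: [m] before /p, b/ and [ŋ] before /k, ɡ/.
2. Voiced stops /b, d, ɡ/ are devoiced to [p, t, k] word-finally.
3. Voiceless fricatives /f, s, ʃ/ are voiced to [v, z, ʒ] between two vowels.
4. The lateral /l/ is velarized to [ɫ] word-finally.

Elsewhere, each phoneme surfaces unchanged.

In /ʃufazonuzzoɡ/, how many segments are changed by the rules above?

2

Segments that undergo a rule: /f/ → [v] (rule 3); /ɡ/ → [k] (rule 2).
All other segments surface unchanged.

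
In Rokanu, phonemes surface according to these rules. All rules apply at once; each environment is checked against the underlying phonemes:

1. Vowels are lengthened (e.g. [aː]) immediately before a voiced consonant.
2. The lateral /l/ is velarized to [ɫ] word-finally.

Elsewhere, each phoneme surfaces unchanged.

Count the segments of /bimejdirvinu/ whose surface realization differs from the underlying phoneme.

Segments that undergo a rule: /i/ → [iː] (rule 1); /e/ → [eː] (rule 1); /i/ → [iː] (rule 1); /i/ → [iː] (rule 1).
All other segments surface unchanged.

4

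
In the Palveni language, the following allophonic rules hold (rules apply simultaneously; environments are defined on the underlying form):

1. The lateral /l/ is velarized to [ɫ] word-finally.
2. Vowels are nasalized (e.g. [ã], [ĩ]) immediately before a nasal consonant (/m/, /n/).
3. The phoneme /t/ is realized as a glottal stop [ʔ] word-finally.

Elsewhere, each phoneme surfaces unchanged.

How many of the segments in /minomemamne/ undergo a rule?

Segments that undergo a rule: /i/ → [ĩ] (rule 2); /o/ → [õ] (rule 2); /e/ → [ẽ] (rule 2); /a/ → [ã] (rule 2).
All other segments surface unchanged.

4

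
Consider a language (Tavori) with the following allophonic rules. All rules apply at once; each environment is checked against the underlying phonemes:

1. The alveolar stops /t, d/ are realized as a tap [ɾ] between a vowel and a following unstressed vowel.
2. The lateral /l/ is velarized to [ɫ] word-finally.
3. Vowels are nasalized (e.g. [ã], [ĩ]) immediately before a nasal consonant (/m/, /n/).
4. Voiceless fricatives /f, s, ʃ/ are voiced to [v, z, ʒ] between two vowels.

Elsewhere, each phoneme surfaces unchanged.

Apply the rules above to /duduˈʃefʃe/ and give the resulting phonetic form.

/d/ (word-initial) is in the target of rule 1 but the environment (between a vowel and a following unstressed vowel) is not met → [d].
/u/ (between /d/ and /d/) is in the target of rule 3 but the environment (before a nasal consonant) is not met → [u].
Rule 1 applies to /d/ (between /u/ and /u/: between a vowel and a following unstressed vowel) → [ɾ].
/u/ (between /d/ and /ʃ/): rule 3 targets it, but not before a nasal consonant → unchanged [u].
/ʃ/ — between /u/ and /e/, between two vowels — surfaces as [ʒ] (rule 4).
/e/ (between /ʃ/ and /f/) is in the target of rule 3 but the environment (before a nasal consonant) is not met → [e].
/f/ — between /e/ and /ʃ/; rule 4 does not apply here → [f].
/ʃ/ — between /f/ and /e/; rule 4 does not apply here → [ʃ].
/e/ (word-final) fails the environment for rule 3, so it stays [e].

[duɾuˈʒefʃe]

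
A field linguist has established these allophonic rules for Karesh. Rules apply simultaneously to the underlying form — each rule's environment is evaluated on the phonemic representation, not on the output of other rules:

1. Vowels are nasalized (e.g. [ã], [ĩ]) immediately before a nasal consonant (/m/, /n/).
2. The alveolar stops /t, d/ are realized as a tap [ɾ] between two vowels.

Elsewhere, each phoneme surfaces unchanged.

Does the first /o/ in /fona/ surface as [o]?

Rule 1 applies to /o/ (between /f/ and /n/: before a nasal consonant) → [õ].
The actual realization is [õ], not [o].

No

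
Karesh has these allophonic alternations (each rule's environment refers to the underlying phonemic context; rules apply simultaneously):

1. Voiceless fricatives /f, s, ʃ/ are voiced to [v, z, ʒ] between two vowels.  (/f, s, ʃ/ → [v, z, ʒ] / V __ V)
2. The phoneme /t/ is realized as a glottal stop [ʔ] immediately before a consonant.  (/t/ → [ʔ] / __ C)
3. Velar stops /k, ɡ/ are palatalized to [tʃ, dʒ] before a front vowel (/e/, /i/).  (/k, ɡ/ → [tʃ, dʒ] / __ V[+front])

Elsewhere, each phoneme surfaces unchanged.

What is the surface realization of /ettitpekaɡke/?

[eʔtiʔpekaɡtʃe]

/e/ — not in any rule's target class → [e].
/t/ meets the environment for rule 2 (immediately before a consonant) → [ʔ].
/t/ (between /t/ and /i/): rule 2 targets it, but not immediately before a consonant → unchanged [t].
/i/ — not in any rule's target class → [i].
/t/ (between /i/ and /p/): immediately before a consonant, so rule 2 applies → [ʔ].
/p/ stays [p].
/e/ — not in any rule's target class → [e].
/k/ — between /e/ and /a/; rule 3 does not apply here → [k].
/a/ stays [a].
/ɡ/ (between /a/ and /k/) fails the environment for rule 3, so it stays [ɡ].
/k/ (between /ɡ/ and /e/): before a front vowel, so rule 3 applies → [tʃ].
/e/ — not in any rule's target class → [e].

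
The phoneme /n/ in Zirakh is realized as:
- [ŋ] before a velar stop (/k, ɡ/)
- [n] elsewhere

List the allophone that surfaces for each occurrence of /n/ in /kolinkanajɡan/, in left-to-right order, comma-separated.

[ŋ], [n], [n]

Occurrence 1 (position 5): before a velar stop → [ŋ].
Occurrence 2 (position 8): no conditioning environment matches → elsewhere allophone [n].
Occurrence 3 (position 13): no conditioning environment matches → elsewhere allophone [n].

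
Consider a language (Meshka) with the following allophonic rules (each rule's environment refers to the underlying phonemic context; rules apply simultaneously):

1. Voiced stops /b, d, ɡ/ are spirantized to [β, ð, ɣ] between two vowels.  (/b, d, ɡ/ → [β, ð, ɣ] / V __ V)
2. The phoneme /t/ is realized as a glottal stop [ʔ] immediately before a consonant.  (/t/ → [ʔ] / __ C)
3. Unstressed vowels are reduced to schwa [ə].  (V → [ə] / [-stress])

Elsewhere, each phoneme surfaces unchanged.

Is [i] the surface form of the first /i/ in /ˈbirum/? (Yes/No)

Yes

/i/ (between /b/ and /r/): rule 3 targets it, but not in an unstressed syllable → unchanged [i].
The actual realization is [i], which matches [i].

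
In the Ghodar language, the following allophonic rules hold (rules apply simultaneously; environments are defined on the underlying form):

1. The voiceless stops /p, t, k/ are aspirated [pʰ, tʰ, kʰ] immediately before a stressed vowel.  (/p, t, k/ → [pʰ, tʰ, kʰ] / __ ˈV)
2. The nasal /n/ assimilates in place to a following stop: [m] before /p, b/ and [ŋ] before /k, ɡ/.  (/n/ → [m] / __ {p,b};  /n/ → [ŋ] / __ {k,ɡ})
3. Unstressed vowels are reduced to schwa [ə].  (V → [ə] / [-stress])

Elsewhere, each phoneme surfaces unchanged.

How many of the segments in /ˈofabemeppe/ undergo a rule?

Segments that undergo a rule: /a/ → [ə] (rule 3); /e/ → [ə] (rule 3); /e/ → [ə] (rule 3); /e/ → [ə] (rule 3).
All other segments surface unchanged.

4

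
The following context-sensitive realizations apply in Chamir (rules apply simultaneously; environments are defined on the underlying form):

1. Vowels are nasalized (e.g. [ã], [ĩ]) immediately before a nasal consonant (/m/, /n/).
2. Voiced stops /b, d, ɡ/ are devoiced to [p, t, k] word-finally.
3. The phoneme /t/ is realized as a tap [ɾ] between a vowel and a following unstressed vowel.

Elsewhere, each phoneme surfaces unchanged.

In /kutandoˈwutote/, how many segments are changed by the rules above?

4

Segments that undergo a rule: /t/ → [ɾ] (rule 3); /a/ → [ã] (rule 1); /t/ → [ɾ] (rule 3); /t/ → [ɾ] (rule 3).
All other segments surface unchanged.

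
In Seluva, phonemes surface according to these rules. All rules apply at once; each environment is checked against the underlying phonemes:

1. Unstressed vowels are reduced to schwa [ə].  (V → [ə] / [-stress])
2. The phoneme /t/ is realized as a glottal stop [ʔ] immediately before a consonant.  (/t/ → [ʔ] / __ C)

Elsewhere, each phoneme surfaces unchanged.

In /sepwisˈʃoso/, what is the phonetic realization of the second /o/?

Rule 1 applies to /o/ (word-final: in an unstressed syllable) → [ə].

[ə]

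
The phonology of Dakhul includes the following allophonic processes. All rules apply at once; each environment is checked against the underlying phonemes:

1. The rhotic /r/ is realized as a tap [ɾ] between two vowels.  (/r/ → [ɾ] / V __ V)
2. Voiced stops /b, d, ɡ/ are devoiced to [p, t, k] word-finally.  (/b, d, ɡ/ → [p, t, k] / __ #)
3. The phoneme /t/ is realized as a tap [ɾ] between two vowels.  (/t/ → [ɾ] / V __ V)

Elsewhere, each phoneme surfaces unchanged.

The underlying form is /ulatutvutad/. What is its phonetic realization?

[ulaɾutvuɾat]

/u/ — not in any rule's target class → [u].
/l/ — not in any rule's target class → [l].
/a/ stays [a].
/t/ (between /a/ and /u/) occurs between two vowels → [ɾ] by rule 3.
/u/ (between /t/ and /t/): no rule targets it → [u].
/t/ — between /u/ and /v/; rule 3 does not apply here → [t].
/v/ stays [v].
/u/ (between /v/ and /t/) is unaffected → [u].
/t/ (between /u/ and /a/) occurs between two vowels → [ɾ] by rule 3.
/a/ (between /t/ and /d/) is unaffected → [a].
/d/ — word-final, word-finally — surfaces as [t] (rule 2).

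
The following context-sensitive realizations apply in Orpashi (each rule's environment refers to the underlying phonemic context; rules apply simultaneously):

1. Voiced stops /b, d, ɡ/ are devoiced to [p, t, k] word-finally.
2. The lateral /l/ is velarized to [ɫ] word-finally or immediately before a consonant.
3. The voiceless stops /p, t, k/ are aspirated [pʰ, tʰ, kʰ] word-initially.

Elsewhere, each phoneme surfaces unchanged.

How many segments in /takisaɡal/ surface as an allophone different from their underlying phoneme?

2

Segments that undergo a rule: /t/ → [tʰ] (rule 3); /l/ → [ɫ] (rule 2).
All other segments surface unchanged.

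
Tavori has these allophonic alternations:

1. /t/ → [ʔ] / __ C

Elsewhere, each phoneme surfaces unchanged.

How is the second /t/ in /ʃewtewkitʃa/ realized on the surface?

Rule 1 applies to /t/ (between /i/ and /ʃ/: immediately before a consonant) → [ʔ].

[ʔ]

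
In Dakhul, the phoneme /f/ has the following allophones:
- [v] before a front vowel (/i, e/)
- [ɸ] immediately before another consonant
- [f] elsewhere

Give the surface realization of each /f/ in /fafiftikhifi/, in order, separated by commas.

[f], [v], [ɸ], [v]

Occurrence 1 (position 1): no conditioning environment matches → elsewhere allophone [f].
Occurrence 2 (position 3): before a front vowel (/i, e/) → [v].
Occurrence 3 (position 5): immediately before another consonant → [ɸ].
Occurrence 4 (position 11): before a front vowel (/i, e/) → [v].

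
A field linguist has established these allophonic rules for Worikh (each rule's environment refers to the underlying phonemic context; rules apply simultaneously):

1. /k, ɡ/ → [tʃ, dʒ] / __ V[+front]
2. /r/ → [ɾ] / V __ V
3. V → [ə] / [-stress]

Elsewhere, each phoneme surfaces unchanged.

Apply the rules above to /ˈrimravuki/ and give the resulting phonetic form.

[ˈrimrəvətʃə]

/r/ (word-initial) fails the environment for rule 2, so it stays [r].
/i/ — between /r/ and /m/; rule 3 does not apply here → [i].
/m/ — not in any rule's target class → [m].
/r/ (between /m/ and /a/) is in the target of rule 2 but the environment (between two vowels) is not met → [r].
/a/ meets the environment for rule 3 (in an unstressed syllable) → [ə].
/v/ (between /a/ and /u/): no rule targets it → [v].
Rule 3 applies to /u/ (between /v/ and /k/: in an unstressed syllable) → [ə].
/k/ (between /u/ and /i/) occurs before a front vowel → [tʃ] by rule 1.
/i/ (word-final): in an unstressed syllable, so rule 3 applies → [ə].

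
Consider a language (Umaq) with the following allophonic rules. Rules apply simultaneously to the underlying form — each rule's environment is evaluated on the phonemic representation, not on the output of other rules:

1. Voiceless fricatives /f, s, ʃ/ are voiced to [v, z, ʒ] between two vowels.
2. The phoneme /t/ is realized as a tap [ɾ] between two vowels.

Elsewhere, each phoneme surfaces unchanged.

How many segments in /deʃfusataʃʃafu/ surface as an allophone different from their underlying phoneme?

3

Segments that undergo a rule: /s/ → [z] (rule 1); /t/ → [ɾ] (rule 2); /f/ → [v] (rule 1).
All other segments surface unchanged.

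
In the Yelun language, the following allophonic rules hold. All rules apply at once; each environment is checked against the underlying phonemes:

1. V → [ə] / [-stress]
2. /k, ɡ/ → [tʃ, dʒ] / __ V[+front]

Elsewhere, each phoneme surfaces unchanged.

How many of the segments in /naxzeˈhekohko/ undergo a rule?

4

Segments that undergo a rule: /a/ → [ə] (rule 1); /e/ → [ə] (rule 1); /o/ → [ə] (rule 1); /o/ → [ə] (rule 1).
All other segments surface unchanged.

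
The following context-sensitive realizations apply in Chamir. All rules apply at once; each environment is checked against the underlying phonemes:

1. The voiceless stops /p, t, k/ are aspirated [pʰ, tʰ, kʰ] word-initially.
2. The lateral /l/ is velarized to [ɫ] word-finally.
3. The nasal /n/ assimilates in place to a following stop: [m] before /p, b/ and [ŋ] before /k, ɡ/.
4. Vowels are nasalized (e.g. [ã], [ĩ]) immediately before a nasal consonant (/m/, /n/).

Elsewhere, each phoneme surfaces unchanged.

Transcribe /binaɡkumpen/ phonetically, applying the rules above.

/b/ — not in any rule's target class → [b].
Rule 4 applies to /i/ (between /b/ and /n/: before a nasal consonant) → [ĩ].
/n/ (between /i/ and /a/) is in the target of rule 3 but the environment (before a labial or velar stop) is not met → [n].
/a/ (between /n/ and /ɡ/) is in the target of rule 4 but the environment (before a nasal consonant) is not met → [a].
/ɡ/ stays [ɡ].
/k/ (between /ɡ/ and /u/): rule 1 targets it, but not word-initially → unchanged [k].
/u/ (between /k/ and /m/) occurs before a nasal consonant → [ũ] by rule 4.
/m/ (between /u/ and /p/) is unaffected → [m].
/p/ (between /m/ and /e/): rule 1 targets it, but not word-initially → unchanged [p].
/e/ (between /p/ and /n/) occurs before a nasal consonant → [ẽ] by rule 4.
/n/ (word-final): rule 3 targets it, but not before a labial or velar stop → unchanged [n].

[bĩnaɡkũmpẽn]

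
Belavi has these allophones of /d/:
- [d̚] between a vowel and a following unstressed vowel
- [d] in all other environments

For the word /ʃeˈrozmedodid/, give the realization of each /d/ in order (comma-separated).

[d̚], [d̚], [d]

Occurrence 1 (position 8): between a vowel and a following unstressed vowel → [d̚].
Occurrence 2 (position 10): between a vowel and a following unstressed vowel → [d̚].
Occurrence 3 (position 12): no conditioning environment matches → elsewhere allophone [d].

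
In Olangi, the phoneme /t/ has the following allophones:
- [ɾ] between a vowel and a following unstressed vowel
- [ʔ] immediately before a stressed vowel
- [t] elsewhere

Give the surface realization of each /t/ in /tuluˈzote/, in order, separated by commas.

[t], [ɾ]

Occurrence 1 (position 1): no conditioning environment matches → elsewhere allophone [t].
Occurrence 2 (position 7): between a vowel and a following unstressed vowel → [ɾ].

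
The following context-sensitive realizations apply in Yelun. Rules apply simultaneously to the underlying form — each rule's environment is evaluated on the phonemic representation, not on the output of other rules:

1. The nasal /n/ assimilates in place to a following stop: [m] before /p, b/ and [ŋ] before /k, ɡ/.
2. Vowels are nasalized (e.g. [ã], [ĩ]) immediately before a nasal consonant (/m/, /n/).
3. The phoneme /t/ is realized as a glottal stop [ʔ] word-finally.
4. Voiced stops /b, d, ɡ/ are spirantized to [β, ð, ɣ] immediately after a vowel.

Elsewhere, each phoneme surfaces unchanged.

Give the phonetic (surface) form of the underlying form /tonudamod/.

[tõnuðãmoð]

/t/ (word-initial) is in the target of rule 3 but the environment (word-finally) is not met → [t].
/o/ — between /t/ and /n/, before a nasal consonant — surfaces as [õ] (rule 2).
/n/ (between /o/ and /u/): rule 1 targets it, but not before a labial or velar stop → unchanged [n].
/u/ (between /n/ and /d/): rule 2 targets it, but not before a nasal consonant → unchanged [u].
Rule 4 applies to /d/ (between /u/ and /a/: immediately after a vowel) → [ð].
/a/ (between /d/ and /m/): before a nasal consonant, so rule 2 applies → [ã].
/o/ (between /m/ and /d/): rule 2 targets it, but not before a nasal consonant → unchanged [o].
/d/ meets the environment for rule 4 (immediately after a vowel) → [ð].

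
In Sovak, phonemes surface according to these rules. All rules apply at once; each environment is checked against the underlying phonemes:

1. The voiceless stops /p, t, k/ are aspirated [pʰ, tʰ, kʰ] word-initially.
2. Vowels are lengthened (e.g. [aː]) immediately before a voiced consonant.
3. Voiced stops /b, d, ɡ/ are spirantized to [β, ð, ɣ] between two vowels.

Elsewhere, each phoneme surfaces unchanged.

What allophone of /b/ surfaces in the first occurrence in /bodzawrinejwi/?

/b/ (word-initial) fails the environment for rule 3, so it stays [b].

[b]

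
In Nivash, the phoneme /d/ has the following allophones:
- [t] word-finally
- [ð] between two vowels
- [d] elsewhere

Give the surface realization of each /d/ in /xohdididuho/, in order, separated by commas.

Occurrence 1 (position 4): no conditioning environment matches → elsewhere allophone [d].
Occurrence 2 (position 6): between two vowels → [ð].
Occurrence 3 (position 8): between two vowels → [ð].

[d], [ð], [ð]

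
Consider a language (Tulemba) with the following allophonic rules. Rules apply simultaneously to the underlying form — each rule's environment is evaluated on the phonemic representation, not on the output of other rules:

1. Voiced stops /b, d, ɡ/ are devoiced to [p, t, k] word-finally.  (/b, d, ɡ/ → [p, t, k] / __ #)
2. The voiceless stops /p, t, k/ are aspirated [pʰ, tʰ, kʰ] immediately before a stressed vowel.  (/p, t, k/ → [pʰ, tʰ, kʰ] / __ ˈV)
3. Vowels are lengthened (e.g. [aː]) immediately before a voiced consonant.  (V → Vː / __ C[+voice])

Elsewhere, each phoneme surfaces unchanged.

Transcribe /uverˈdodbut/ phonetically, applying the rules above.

[uːveːrˈdoːdbut]

/u/ (word-initial): before a voiced consonant, so rule 3 applies → [uː].
/v/ — not in any rule's target class → [v].
/e/ (between /v/ and /r/): before a voiced consonant, so rule 3 applies → [eː].
/r/ — not in any rule's target class → [r].
/d/ (between /r/ and /o/) is in the target of rule 1 but the environment (word-finally) is not met → [d].
/o/ meets the environment for rule 3 (before a voiced consonant) → [oː].
/d/ — between /o/ and /b/; rule 1 does not apply here → [d].
/b/ (between /d/ and /u/) is in the target of rule 1 but the environment (word-finally) is not met → [b].
/u/ (between /b/ and /t/) fails the environment for rule 3, so it stays [u].
/t/ (word-final) fails the environment for rule 2, so it stays [t].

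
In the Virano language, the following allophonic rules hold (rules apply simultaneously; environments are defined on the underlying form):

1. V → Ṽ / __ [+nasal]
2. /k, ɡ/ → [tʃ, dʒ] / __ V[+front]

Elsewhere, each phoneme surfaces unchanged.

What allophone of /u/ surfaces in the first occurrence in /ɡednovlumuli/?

[ũ]

/u/ (between /l/ and /m/): before a nasal consonant, so rule 1 applies → [ũ].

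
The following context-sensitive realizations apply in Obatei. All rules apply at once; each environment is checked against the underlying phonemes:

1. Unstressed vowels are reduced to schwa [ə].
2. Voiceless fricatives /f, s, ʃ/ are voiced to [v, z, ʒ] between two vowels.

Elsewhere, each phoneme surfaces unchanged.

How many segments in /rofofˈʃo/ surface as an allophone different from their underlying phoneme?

3

Segments that undergo a rule: /o/ → [ə] (rule 1); /f/ → [v] (rule 2); /o/ → [ə] (rule 1).
All other segments surface unchanged.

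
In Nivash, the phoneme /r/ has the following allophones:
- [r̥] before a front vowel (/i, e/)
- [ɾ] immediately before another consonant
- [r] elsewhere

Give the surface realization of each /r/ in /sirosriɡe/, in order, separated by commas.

[r], [r̥]

Occurrence 1 (position 3): no conditioning environment matches → elsewhere allophone [r].
Occurrence 2 (position 6): before a front vowel (/i, e/) → [r̥].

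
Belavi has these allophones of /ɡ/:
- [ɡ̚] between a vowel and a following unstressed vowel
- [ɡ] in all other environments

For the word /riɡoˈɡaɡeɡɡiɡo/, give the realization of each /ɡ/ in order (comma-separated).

[ɡ̚], [ɡ], [ɡ̚], [ɡ], [ɡ], [ɡ̚]

Occurrence 1 (position 3): between a vowel and a following unstressed vowel → [ɡ̚].
Occurrence 2 (position 5): no conditioning environment matches → elsewhere allophone [ɡ].
Occurrence 3 (position 7): between a vowel and a following unstressed vowel → [ɡ̚].
Occurrence 4 (position 9): no conditioning environment matches → elsewhere allophone [ɡ].
Occurrence 5 (position 10): no conditioning environment matches → elsewhere allophone [ɡ].
Occurrence 6 (position 12): between a vowel and a following unstressed vowel → [ɡ̚].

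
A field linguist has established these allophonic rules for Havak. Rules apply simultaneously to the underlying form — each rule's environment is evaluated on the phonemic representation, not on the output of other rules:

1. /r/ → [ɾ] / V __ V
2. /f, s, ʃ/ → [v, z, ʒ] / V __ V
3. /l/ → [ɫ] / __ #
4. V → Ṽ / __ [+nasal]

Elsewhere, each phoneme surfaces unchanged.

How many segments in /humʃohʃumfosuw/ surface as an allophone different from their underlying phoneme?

3

Segments that undergo a rule: /u/ → [ũ] (rule 4); /u/ → [ũ] (rule 4); /s/ → [z] (rule 2).
All other segments surface unchanged.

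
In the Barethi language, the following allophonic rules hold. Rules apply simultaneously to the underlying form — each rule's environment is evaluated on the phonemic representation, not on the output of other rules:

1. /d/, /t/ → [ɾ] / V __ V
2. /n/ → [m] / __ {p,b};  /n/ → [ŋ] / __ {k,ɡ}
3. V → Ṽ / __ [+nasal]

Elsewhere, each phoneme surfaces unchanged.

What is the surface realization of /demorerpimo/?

/d/ (word-initial) is in the target of rule 1 but the environment (between two vowels) is not met → [d].
/e/ — between /d/ and /m/, before a nasal consonant — surfaces as [ẽ] (rule 3).
/m/ (between /e/ and /o/): no rule targets it → [m].
/o/ (between /m/ and /r/): rule 3 targets it, but not before a nasal consonant → unchanged [o].
/r/ — not in any rule's target class → [r].
/e/ — between /r/ and /r/; rule 3 does not apply here → [e].
/r/ stays [r].
/p/ — not in any rule's target class → [p].
/i/ meets the environment for rule 3 (before a nasal consonant) → [ĩ].
/m/ (between /i/ and /o/) is unaffected → [m].
/o/ — word-final; rule 3 does not apply here → [o].

[dẽmorerpĩmo]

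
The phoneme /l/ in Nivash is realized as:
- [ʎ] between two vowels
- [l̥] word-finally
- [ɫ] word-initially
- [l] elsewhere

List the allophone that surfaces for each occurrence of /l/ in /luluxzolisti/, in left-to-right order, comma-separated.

Occurrence 1 (position 1): word-initially → [ɫ].
Occurrence 2 (position 3): between two vowels → [ʎ].
Occurrence 3 (position 8): between two vowels → [ʎ].

[ɫ], [ʎ], [ʎ]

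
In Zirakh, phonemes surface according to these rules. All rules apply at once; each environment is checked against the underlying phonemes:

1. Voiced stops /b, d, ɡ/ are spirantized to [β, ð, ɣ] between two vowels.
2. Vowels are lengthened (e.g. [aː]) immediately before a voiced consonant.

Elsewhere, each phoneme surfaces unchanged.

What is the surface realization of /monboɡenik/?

[moːnboːɣeːnik]

/m/ (word-initial) is unaffected → [m].
/o/ (between /m/ and /n/) occurs before a voiced consonant → [oː] by rule 2.
/n/ (between /o/ and /b/) is unaffected → [n].
/b/ (between /n/ and /o/) is in the target of rule 1 but the environment (between two vowels) is not met → [b].
/o/ meets the environment for rule 2 (before a voiced consonant) → [oː].
Rule 1 applies to /ɡ/ (between /o/ and /e/: between two vowels) → [ɣ].
/e/ (between /ɡ/ and /n/): before a voiced consonant, so rule 2 applies → [eː].
/n/ stays [n].
/i/ (between /n/ and /k/) is in the target of rule 2 but the environment (before a voiced consonant) is not met → [i].
/k/ (word-final) is unaffected → [k].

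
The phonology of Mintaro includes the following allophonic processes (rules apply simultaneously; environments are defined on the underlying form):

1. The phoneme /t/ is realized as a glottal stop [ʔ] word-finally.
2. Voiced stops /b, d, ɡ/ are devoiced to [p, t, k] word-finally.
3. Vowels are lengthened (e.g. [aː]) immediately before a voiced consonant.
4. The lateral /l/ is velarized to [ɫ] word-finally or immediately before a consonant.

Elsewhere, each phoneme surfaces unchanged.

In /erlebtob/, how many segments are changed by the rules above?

Segments that undergo a rule: /e/ → [eː] (rule 3); /e/ → [eː] (rule 3); /o/ → [oː] (rule 3); /b/ → [p] (rule 2).
All other segments surface unchanged.

4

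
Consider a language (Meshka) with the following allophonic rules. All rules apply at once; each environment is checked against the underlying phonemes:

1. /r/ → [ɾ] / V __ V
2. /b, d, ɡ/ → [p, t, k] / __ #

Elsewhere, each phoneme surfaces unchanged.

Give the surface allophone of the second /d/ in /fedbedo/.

/d/ (between /e/ and /o/) is in the target of rule 2 but the environment (word-finally) is not met → [d].

[d]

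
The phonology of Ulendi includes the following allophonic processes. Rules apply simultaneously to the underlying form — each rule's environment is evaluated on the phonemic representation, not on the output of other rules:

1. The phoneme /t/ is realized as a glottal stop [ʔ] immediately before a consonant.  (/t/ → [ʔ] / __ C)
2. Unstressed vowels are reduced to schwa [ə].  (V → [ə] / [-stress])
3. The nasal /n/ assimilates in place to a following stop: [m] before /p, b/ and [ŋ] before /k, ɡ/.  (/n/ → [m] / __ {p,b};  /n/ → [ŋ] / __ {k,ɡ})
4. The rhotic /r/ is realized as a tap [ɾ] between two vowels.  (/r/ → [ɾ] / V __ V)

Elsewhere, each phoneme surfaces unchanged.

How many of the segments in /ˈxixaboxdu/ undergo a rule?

Segments that undergo a rule: /a/ → [ə] (rule 2); /o/ → [ə] (rule 2); /u/ → [ə] (rule 2).
All other segments surface unchanged.

3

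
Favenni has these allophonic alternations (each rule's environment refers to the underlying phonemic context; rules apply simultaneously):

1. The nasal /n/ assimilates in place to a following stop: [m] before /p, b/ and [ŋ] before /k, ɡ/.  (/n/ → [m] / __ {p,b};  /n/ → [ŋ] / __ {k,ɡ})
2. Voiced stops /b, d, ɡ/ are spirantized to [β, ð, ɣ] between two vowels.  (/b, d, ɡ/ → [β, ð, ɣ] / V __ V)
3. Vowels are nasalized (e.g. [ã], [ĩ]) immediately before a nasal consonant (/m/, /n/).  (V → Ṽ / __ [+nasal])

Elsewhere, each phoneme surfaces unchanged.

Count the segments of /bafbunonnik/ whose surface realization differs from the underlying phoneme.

2

Segments that undergo a rule: /u/ → [ũ] (rule 3); /o/ → [õ] (rule 3).
All other segments surface unchanged.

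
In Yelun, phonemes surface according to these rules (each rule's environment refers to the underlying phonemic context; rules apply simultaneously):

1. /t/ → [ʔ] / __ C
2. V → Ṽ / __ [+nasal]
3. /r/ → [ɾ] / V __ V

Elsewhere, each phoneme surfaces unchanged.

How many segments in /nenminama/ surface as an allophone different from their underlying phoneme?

3

Segments that undergo a rule: /e/ → [ẽ] (rule 2); /i/ → [ĩ] (rule 2); /a/ → [ã] (rule 2).
All other segments surface unchanged.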